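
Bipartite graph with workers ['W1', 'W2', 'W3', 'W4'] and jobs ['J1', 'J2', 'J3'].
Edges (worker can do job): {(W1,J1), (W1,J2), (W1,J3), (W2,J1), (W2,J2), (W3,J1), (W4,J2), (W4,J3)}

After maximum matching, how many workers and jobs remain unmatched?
Unmatched: 1 workers, 0 jobs

Maximum matching size: 3
Workers: 4 total, 3 matched, 1 unmatched
Jobs: 3 total, 3 matched, 0 unmatched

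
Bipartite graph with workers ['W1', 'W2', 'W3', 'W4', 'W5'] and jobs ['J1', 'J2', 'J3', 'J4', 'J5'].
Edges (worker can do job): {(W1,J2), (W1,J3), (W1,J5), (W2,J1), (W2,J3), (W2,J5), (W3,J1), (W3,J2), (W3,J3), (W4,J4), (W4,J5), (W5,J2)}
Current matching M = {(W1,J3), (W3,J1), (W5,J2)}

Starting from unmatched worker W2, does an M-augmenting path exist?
Yes: W2 → J3 → W1 → J5

An M-augmenting path alternates non-matching / matching edges, starting and ending at unmatched vertices.
Path: W2 → J3 → W1 → J5
(J5 is unmatched in M, so the path is augmenting.)
Flipping edges along this path would increase |M| from 3 to 4.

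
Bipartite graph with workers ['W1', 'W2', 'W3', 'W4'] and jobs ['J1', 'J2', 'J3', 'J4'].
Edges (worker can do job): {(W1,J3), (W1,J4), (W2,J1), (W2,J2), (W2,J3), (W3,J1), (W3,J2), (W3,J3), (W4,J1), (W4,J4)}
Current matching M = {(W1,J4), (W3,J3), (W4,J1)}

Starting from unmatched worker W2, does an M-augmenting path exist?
Yes: W2 → J2

An M-augmenting path alternates non-matching / matching edges, starting and ending at unmatched vertices.
Path: W2 → J2
(J2 is unmatched in M, so the path is augmenting.)
Flipping edges along this path would increase |M| from 3 to 4.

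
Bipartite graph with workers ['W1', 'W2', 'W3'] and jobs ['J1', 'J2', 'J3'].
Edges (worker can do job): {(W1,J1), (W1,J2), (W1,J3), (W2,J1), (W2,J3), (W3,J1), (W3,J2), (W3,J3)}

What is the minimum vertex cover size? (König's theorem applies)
Minimum vertex cover size = 3

By König's theorem: in bipartite graphs,
min vertex cover = max matching = 3

Maximum matching has size 3, so minimum vertex cover also has size 3.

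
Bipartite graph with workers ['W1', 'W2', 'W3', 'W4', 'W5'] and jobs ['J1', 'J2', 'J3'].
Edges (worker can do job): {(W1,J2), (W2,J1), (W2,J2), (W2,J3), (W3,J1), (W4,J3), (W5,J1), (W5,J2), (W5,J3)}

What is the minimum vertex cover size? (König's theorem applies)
Minimum vertex cover size = 3

By König's theorem: in bipartite graphs,
min vertex cover = max matching = 3

Maximum matching has size 3, so minimum vertex cover also has size 3.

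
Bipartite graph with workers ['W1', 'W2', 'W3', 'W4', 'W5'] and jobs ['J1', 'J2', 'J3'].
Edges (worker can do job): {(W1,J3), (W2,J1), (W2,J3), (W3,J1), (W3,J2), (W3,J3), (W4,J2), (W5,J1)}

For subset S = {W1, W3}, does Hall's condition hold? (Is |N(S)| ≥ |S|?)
Yes: |N(S)| = 3, |S| = 2

Subset S = {W1, W3}
Neighbors N(S) = {J1, J2, J3}

|N(S)| = 3, |S| = 2
Hall's condition: |N(S)| ≥ |S| is satisfied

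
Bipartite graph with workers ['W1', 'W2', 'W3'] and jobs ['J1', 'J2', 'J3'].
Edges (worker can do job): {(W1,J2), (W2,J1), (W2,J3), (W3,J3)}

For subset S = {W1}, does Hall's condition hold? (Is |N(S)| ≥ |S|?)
Yes: |N(S)| = 1, |S| = 1

Subset S = {W1}
Neighbors N(S) = {J2}

|N(S)| = 1, |S| = 1
Hall's condition: |N(S)| ≥ |S| is satisfied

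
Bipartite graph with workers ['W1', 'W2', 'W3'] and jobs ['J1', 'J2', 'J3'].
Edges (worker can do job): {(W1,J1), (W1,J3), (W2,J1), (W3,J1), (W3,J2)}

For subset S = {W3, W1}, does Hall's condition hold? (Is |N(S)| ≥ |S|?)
Yes: |N(S)| = 3, |S| = 2

Subset S = {W3, W1}
Neighbors N(S) = {J1, J2, J3}

|N(S)| = 3, |S| = 2
Hall's condition: |N(S)| ≥ |S| is satisfied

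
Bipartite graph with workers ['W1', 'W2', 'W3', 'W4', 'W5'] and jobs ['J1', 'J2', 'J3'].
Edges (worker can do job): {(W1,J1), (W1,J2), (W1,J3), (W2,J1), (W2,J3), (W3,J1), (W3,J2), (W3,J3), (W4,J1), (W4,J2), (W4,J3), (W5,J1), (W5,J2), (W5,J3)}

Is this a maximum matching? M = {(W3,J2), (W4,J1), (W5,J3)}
Yes, size 3 is maximum

Proposed matching has size 3.
Maximum matching size for this graph: 3.

This is a maximum matching.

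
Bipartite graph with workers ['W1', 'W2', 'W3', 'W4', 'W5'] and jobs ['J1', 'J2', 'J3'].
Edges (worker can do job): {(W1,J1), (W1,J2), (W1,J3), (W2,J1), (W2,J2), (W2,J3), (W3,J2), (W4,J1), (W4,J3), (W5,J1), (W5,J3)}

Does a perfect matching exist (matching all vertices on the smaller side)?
Yes, perfect matching exists (size 3)

Perfect matching: {(W3,J2), (W4,J3), (W5,J1)}
All 3 vertices on the smaller side are matched.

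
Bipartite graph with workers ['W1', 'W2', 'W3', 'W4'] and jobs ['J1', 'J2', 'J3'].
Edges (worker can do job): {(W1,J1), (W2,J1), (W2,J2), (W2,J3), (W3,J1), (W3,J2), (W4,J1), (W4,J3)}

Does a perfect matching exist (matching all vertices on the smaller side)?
Yes, perfect matching exists (size 3)

Perfect matching: {(W1,J1), (W3,J2), (W4,J3)}
All 3 vertices on the smaller side are matched.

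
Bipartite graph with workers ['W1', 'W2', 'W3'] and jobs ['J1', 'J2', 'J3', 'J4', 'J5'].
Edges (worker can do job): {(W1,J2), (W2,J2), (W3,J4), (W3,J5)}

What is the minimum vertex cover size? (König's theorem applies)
Minimum vertex cover size = 2

By König's theorem: in bipartite graphs,
min vertex cover = max matching = 2

Maximum matching has size 2, so minimum vertex cover also has size 2.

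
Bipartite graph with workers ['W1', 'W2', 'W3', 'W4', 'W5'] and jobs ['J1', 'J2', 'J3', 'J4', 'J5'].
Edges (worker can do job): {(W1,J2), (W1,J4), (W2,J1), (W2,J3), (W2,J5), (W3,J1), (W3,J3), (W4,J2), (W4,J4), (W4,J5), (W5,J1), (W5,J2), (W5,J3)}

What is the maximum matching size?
Maximum matching size = 5

Maximum matching: {(W1,J4), (W2,J1), (W3,J3), (W4,J5), (W5,J2)}
Size: 5

This assigns 5 workers to 5 distinct jobs.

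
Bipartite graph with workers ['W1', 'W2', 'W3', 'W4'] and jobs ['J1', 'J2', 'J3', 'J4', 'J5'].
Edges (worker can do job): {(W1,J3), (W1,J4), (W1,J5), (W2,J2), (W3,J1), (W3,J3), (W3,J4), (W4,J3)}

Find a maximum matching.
Matching: {(W1,J4), (W2,J2), (W3,J1), (W4,J3)}

Maximum matching (size 4):
  W1 → J4
  W2 → J2
  W3 → J1
  W4 → J3

Each worker is assigned to at most one job, and each job to at most one worker.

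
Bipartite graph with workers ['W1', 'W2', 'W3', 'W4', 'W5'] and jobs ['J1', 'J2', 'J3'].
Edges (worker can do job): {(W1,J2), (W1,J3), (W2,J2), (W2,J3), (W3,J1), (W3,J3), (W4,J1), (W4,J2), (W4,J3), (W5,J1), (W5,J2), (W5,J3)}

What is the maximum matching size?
Maximum matching size = 3

Maximum matching: {(W3,J3), (W4,J1), (W5,J2)}
Size: 3

This assigns 3 workers to 3 distinct jobs.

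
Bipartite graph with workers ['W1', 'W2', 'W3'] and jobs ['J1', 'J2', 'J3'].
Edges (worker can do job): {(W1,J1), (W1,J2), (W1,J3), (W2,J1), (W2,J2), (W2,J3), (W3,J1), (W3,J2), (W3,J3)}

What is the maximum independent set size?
Maximum independent set = 3

By König's theorem:
- Min vertex cover = Max matching = 3
- Max independent set = Total vertices - Min vertex cover
- Max independent set = 6 - 3 = 3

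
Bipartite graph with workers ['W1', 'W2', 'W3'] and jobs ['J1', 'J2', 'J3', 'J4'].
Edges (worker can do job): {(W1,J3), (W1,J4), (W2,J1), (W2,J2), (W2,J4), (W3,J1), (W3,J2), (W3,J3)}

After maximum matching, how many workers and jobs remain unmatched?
Unmatched: 0 workers, 1 jobs

Maximum matching size: 3
Workers: 3 total, 3 matched, 0 unmatched
Jobs: 4 total, 3 matched, 1 unmatched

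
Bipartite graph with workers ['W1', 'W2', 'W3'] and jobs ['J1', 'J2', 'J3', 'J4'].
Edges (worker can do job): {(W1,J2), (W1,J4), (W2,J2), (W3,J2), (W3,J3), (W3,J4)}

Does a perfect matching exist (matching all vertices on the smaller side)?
Yes, perfect matching exists (size 3)

Perfect matching: {(W1,J4), (W2,J2), (W3,J3)}
All 3 vertices on the smaller side are matched.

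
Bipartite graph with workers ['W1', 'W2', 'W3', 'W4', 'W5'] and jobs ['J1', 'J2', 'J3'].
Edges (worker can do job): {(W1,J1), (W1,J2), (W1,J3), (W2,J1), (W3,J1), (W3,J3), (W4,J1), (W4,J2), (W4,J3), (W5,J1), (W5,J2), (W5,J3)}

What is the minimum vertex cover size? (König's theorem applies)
Minimum vertex cover size = 3

By König's theorem: in bipartite graphs,
min vertex cover = max matching = 3

Maximum matching has size 3, so minimum vertex cover also has size 3.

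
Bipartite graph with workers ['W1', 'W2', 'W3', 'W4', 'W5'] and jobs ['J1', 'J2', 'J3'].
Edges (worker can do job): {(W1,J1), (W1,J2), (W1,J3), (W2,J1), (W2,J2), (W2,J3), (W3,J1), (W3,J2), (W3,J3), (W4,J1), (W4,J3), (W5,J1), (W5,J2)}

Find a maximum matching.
Matching: {(W3,J2), (W4,J3), (W5,J1)}

Maximum matching (size 3):
  W3 → J2
  W4 → J3
  W5 → J1

Each worker is assigned to at most one job, and each job to at most one worker.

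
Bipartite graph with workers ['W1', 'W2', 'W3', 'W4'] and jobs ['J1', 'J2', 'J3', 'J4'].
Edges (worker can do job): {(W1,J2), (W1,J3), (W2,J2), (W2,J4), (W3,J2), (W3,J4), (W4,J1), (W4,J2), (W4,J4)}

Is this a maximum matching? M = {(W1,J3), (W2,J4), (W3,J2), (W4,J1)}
Yes, size 4 is maximum

Proposed matching has size 4.
Maximum matching size for this graph: 4.

This is a maximum matching.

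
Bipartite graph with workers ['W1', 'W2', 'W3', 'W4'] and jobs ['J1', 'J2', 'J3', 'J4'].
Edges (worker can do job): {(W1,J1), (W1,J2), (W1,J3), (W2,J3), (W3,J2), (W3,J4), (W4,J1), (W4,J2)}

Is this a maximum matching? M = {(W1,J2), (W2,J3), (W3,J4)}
No, size 3 is not maximum

Proposed matching has size 3.
Maximum matching size for this graph: 4.

This is NOT maximum - can be improved to size 4.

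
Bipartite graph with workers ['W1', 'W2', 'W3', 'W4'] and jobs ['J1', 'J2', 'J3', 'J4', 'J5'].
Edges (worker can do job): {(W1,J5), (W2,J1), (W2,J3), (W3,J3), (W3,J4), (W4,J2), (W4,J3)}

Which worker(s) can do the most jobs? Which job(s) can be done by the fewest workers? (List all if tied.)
Most versatile: W2, W3, W4 (2 jobs); Least covered: J1, J2, J4, J5 (1 workers)

Worker degrees (jobs they can do): W1:1, W2:2, W3:2, W4:2
Job degrees (workers who can do it): J1:1, J2:1, J3:3, J4:1, J5:1

Maximum worker degree is 2, achieved by: W2, W3, W4
Minimum job degree is 1, achieved by: J1, J2, J4, J5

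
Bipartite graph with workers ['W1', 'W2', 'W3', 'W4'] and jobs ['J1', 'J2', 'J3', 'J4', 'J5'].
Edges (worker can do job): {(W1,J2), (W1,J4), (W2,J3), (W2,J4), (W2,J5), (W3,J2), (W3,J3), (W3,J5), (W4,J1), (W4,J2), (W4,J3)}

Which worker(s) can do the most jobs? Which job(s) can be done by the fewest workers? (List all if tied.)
Most versatile: W2, W3, W4 (3 jobs); Least covered: J1 (1 workers)

Worker degrees (jobs they can do): W1:2, W2:3, W3:3, W4:3
Job degrees (workers who can do it): J1:1, J2:3, J3:3, J4:2, J5:2

Maximum worker degree is 3, achieved by: W2, W3, W4
Minimum job degree is 1, achieved by: J1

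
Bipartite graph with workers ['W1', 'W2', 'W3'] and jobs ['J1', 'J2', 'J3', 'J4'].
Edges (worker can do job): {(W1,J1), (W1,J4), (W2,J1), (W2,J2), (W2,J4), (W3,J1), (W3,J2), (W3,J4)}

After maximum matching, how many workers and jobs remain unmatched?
Unmatched: 0 workers, 1 jobs

Maximum matching size: 3
Workers: 3 total, 3 matched, 0 unmatched
Jobs: 4 total, 3 matched, 1 unmatched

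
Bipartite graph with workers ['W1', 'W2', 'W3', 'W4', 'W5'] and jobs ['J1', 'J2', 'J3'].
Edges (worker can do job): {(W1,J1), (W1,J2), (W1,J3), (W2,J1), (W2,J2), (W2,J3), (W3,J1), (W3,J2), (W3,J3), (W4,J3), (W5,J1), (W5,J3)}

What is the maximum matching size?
Maximum matching size = 3

Maximum matching: {(W3,J2), (W4,J3), (W5,J1)}
Size: 3

This assigns 3 workers to 3 distinct jobs.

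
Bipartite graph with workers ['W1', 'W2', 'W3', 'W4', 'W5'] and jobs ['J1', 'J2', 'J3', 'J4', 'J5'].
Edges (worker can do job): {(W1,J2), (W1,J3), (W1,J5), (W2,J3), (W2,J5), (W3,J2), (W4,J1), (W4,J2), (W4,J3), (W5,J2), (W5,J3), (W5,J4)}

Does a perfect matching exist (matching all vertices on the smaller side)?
Yes, perfect matching exists (size 5)

Perfect matching: {(W1,J5), (W2,J3), (W3,J2), (W4,J1), (W5,J4)}
All 5 vertices on the smaller side are matched.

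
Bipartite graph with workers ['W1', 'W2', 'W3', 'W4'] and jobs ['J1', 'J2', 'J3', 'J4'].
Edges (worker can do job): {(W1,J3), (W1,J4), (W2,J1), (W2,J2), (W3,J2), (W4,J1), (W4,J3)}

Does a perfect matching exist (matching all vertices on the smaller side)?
Yes, perfect matching exists (size 4)

Perfect matching: {(W1,J4), (W2,J1), (W3,J2), (W4,J3)}
All 4 vertices on the smaller side are matched.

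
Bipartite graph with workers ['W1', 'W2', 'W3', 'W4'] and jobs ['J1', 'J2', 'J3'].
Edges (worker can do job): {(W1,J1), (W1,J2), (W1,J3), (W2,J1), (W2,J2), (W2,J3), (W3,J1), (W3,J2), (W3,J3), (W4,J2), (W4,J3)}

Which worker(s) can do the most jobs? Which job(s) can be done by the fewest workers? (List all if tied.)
Most versatile: W1, W2, W3 (3 jobs); Least covered: J1 (3 workers)

Worker degrees (jobs they can do): W1:3, W2:3, W3:3, W4:2
Job degrees (workers who can do it): J1:3, J2:4, J3:4

Maximum worker degree is 3, achieved by: W1, W2, W3
Minimum job degree is 3, achieved by: J1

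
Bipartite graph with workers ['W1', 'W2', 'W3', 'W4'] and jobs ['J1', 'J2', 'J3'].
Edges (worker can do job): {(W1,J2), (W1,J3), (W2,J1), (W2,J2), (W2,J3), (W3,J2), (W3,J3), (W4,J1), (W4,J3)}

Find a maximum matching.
Matching: {(W2,J1), (W3,J2), (W4,J3)}

Maximum matching (size 3):
  W2 → J1
  W3 → J2
  W4 → J3

Each worker is assigned to at most one job, and each job to at most one worker.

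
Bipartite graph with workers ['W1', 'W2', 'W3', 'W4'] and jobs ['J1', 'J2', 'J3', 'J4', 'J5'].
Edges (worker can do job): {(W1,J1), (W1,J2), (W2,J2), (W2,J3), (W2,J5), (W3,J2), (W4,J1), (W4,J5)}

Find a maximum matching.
Matching: {(W1,J1), (W2,J3), (W3,J2), (W4,J5)}

Maximum matching (size 4):
  W1 → J1
  W2 → J3
  W3 → J2
  W4 → J5

Each worker is assigned to at most one job, and each job to at most one worker.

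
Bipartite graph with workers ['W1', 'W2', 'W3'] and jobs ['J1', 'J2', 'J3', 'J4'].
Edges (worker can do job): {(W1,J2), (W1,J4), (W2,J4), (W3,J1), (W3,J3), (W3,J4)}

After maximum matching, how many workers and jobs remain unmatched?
Unmatched: 0 workers, 1 jobs

Maximum matching size: 3
Workers: 3 total, 3 matched, 0 unmatched
Jobs: 4 total, 3 matched, 1 unmatched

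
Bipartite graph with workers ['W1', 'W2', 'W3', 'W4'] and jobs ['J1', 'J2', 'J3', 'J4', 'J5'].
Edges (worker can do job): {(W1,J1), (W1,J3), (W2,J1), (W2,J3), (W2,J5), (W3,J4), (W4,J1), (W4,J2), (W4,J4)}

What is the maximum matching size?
Maximum matching size = 4

Maximum matching: {(W1,J3), (W2,J5), (W3,J4), (W4,J1)}
Size: 4

This assigns 4 workers to 4 distinct jobs.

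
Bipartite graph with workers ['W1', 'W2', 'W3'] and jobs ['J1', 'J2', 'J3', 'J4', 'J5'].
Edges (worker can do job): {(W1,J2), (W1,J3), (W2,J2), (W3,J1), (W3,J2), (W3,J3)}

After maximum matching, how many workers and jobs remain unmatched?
Unmatched: 0 workers, 2 jobs

Maximum matching size: 3
Workers: 3 total, 3 matched, 0 unmatched
Jobs: 5 total, 3 matched, 2 unmatched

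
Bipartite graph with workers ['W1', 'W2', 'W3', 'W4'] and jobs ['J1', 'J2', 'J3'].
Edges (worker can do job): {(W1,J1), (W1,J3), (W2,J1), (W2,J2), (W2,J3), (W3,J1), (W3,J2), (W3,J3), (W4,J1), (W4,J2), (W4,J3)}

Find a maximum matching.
Matching: {(W1,J3), (W3,J2), (W4,J1)}

Maximum matching (size 3):
  W1 → J3
  W3 → J2
  W4 → J1

Each worker is assigned to at most one job, and each job to at most one worker.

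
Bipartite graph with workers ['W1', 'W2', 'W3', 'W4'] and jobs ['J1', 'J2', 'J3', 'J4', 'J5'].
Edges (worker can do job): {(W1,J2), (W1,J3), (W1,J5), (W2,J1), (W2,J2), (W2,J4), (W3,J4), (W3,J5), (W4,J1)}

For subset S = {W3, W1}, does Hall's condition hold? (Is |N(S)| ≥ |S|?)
Yes: |N(S)| = 4, |S| = 2

Subset S = {W3, W1}
Neighbors N(S) = {J2, J3, J4, J5}

|N(S)| = 4, |S| = 2
Hall's condition: |N(S)| ≥ |S| is satisfied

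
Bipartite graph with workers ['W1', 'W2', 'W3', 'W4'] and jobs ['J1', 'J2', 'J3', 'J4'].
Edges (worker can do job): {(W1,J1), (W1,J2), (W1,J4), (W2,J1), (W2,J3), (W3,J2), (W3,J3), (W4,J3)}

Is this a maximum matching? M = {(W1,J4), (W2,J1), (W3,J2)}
No, size 3 is not maximum

Proposed matching has size 3.
Maximum matching size for this graph: 4.

This is NOT maximum - can be improved to size 4.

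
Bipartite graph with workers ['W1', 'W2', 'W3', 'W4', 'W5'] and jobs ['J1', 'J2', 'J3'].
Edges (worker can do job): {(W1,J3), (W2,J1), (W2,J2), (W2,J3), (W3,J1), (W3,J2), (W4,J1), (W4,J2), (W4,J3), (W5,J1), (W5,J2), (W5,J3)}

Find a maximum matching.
Matching: {(W3,J2), (W4,J3), (W5,J1)}

Maximum matching (size 3):
  W3 → J2
  W4 → J3
  W5 → J1

Each worker is assigned to at most one job, and each job to at most one worker.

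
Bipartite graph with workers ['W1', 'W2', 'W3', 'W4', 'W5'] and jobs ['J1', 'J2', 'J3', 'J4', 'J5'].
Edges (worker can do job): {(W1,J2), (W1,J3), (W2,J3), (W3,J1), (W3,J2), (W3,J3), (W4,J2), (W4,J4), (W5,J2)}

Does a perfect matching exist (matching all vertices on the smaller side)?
No, maximum matching has size 4 < 5

Maximum matching has size 4, need 5 for perfect matching.
Unmatched workers: ['W2']
Unmatched jobs: ['J5']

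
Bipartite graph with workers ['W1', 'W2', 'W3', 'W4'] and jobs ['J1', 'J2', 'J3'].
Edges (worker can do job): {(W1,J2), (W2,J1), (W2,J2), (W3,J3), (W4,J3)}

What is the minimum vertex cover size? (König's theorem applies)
Minimum vertex cover size = 3

By König's theorem: in bipartite graphs,
min vertex cover = max matching = 3

Maximum matching has size 3, so minimum vertex cover also has size 3.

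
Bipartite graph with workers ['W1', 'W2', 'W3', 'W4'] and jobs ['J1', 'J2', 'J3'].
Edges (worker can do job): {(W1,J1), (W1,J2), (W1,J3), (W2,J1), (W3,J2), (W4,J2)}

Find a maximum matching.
Matching: {(W1,J3), (W2,J1), (W4,J2)}

Maximum matching (size 3):
  W1 → J3
  W2 → J1
  W4 → J2

Each worker is assigned to at most one job, and each job to at most one worker.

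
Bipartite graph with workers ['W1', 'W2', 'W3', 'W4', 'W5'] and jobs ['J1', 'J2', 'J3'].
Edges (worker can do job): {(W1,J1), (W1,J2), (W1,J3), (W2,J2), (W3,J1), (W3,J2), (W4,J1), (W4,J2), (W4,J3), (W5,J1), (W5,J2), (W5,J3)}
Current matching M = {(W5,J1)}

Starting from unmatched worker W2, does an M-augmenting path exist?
Yes: W2 → J2

An M-augmenting path alternates non-matching / matching edges, starting and ending at unmatched vertices.
Path: W2 → J2
(J2 is unmatched in M, so the path is augmenting.)
Flipping edges along this path would increase |M| from 1 to 2.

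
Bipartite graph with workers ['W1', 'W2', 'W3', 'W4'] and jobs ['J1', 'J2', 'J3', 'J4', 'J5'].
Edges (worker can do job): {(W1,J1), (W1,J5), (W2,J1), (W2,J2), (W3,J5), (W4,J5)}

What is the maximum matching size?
Maximum matching size = 3

Maximum matching: {(W1,J1), (W2,J2), (W4,J5)}
Size: 3

This assigns 3 workers to 3 distinct jobs.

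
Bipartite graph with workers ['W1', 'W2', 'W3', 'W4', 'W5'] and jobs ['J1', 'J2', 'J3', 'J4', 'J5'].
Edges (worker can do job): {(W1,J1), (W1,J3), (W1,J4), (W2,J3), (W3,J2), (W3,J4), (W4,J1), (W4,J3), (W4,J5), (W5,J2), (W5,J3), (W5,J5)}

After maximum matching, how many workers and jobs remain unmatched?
Unmatched: 0 workers, 0 jobs

Maximum matching size: 5
Workers: 5 total, 5 matched, 0 unmatched
Jobs: 5 total, 5 matched, 0 unmatched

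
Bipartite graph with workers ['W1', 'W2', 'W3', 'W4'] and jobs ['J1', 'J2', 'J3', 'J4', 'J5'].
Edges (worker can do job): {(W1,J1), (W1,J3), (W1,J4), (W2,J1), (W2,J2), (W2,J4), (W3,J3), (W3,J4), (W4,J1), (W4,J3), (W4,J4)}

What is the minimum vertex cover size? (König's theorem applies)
Minimum vertex cover size = 4

By König's theorem: in bipartite graphs,
min vertex cover = max matching = 4

Maximum matching has size 4, so minimum vertex cover also has size 4.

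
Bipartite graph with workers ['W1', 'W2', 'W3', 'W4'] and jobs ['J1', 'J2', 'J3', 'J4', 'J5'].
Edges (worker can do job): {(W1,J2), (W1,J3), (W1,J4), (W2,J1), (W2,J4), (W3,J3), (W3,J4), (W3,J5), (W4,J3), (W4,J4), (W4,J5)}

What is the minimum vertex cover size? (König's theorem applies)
Minimum vertex cover size = 4

By König's theorem: in bipartite graphs,
min vertex cover = max matching = 4

Maximum matching has size 4, so minimum vertex cover also has size 4.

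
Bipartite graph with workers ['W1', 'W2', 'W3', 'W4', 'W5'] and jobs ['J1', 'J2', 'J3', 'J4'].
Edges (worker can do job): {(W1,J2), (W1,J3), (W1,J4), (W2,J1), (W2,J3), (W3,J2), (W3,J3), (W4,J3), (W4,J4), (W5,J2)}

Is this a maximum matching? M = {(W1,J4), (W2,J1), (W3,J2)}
No, size 3 is not maximum

Proposed matching has size 3.
Maximum matching size for this graph: 4.

This is NOT maximum - can be improved to size 4.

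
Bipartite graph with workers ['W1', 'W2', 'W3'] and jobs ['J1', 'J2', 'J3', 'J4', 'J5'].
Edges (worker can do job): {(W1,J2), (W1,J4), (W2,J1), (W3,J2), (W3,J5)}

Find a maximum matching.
Matching: {(W1,J4), (W2,J1), (W3,J5)}

Maximum matching (size 3):
  W1 → J4
  W2 → J1
  W3 → J5

Each worker is assigned to at most one job, and each job to at most one worker.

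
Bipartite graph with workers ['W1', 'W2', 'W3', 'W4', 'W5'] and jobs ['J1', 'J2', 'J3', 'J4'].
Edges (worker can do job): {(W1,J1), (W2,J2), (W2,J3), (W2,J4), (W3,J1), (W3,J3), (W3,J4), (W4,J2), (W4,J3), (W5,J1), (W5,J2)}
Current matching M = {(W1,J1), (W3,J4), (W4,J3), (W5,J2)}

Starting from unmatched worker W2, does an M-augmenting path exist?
No augmenting path from W2

Alternating search from W2 reaches jobs: {J1, J2, J3, J4}.
Every reachable job is already matched in M, and following those matched edges back to workers exposes no further unvisited jobs.
No M-augmenting path from W2 exists.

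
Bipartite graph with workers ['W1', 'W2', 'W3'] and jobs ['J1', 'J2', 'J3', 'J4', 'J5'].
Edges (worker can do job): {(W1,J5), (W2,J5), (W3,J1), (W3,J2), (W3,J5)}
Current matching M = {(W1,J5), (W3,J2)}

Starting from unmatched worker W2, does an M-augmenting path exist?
No augmenting path from W2

Alternating search from W2 reaches jobs: {J5}.
Every reachable job is already matched in M, and following those matched edges back to workers exposes no further unvisited jobs.
No M-augmenting path from W2 exists.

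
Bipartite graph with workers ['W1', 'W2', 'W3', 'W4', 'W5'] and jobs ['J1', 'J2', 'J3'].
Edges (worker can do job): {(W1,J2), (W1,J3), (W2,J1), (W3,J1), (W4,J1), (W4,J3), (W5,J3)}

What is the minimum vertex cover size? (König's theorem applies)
Minimum vertex cover size = 3

By König's theorem: in bipartite graphs,
min vertex cover = max matching = 3

Maximum matching has size 3, so minimum vertex cover also has size 3.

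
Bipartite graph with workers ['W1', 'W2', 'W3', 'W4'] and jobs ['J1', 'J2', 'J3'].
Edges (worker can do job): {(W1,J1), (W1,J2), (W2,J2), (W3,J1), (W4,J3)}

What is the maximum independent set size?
Maximum independent set = 4

By König's theorem:
- Min vertex cover = Max matching = 3
- Max independent set = Total vertices - Min vertex cover
- Max independent set = 7 - 3 = 4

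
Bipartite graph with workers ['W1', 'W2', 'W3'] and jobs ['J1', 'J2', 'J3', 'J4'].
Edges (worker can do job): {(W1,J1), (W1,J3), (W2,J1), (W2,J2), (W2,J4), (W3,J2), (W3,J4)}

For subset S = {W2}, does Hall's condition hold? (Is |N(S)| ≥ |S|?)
Yes: |N(S)| = 3, |S| = 1

Subset S = {W2}
Neighbors N(S) = {J1, J2, J4}

|N(S)| = 3, |S| = 1
Hall's condition: |N(S)| ≥ |S| is satisfied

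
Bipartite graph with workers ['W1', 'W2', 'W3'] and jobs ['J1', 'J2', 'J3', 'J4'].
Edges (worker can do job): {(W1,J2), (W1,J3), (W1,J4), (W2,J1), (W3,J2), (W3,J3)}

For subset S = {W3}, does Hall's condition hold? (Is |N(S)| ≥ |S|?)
Yes: |N(S)| = 2, |S| = 1

Subset S = {W3}
Neighbors N(S) = {J2, J3}

|N(S)| = 2, |S| = 1
Hall's condition: |N(S)| ≥ |S| is satisfied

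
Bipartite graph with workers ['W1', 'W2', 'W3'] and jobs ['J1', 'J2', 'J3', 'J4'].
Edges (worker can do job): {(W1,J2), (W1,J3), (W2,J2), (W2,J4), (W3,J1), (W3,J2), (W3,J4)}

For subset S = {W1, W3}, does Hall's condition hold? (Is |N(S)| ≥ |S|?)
Yes: |N(S)| = 4, |S| = 2

Subset S = {W1, W3}
Neighbors N(S) = {J1, J2, J3, J4}

|N(S)| = 4, |S| = 2
Hall's condition: |N(S)| ≥ |S| is satisfied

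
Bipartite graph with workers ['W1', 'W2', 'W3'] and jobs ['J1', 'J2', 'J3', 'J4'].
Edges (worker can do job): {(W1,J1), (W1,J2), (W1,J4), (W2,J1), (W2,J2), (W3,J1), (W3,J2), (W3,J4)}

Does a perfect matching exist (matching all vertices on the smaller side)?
Yes, perfect matching exists (size 3)

Perfect matching: {(W1,J2), (W2,J1), (W3,J4)}
All 3 vertices on the smaller side are matched.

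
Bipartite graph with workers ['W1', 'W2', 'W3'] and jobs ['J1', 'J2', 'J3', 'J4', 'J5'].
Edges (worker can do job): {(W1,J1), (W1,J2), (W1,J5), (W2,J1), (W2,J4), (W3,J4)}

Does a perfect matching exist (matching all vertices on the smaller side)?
Yes, perfect matching exists (size 3)

Perfect matching: {(W1,J5), (W2,J1), (W3,J4)}
All 3 vertices on the smaller side are matched.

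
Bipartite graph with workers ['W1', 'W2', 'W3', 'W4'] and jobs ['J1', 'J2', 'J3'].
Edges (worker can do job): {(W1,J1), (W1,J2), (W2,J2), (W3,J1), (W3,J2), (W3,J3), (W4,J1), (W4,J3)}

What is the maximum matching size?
Maximum matching size = 3

Maximum matching: {(W1,J2), (W3,J1), (W4,J3)}
Size: 3

This assigns 3 workers to 3 distinct jobs.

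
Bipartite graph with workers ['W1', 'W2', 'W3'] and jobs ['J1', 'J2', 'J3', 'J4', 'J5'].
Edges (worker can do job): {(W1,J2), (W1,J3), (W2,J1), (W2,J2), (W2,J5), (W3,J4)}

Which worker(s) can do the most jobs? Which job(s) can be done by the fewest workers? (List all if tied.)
Most versatile: W2 (3 jobs); Least covered: J1, J3, J4, J5 (1 workers)

Worker degrees (jobs they can do): W1:2, W2:3, W3:1
Job degrees (workers who can do it): J1:1, J2:2, J3:1, J4:1, J5:1

Maximum worker degree is 3, achieved by: W2
Minimum job degree is 1, achieved by: J1, J3, J4, J5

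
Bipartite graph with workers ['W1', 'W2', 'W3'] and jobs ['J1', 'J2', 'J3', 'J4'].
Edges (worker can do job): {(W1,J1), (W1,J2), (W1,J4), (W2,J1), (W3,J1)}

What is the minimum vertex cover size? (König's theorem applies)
Minimum vertex cover size = 2

By König's theorem: in bipartite graphs,
min vertex cover = max matching = 2

Maximum matching has size 2, so minimum vertex cover also has size 2.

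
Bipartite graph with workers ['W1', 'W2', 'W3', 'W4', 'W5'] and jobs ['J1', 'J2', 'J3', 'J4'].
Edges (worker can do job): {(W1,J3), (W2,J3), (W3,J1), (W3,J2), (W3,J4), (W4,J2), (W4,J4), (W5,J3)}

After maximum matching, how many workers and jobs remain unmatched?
Unmatched: 2 workers, 1 jobs

Maximum matching size: 3
Workers: 5 total, 3 matched, 2 unmatched
Jobs: 4 total, 3 matched, 1 unmatched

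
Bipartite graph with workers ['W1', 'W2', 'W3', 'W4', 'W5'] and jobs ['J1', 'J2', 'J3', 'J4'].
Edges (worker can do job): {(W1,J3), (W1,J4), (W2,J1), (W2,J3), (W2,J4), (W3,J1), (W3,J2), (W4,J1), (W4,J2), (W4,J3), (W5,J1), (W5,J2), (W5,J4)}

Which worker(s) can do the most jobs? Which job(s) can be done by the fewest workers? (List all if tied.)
Most versatile: W2, W4, W5 (3 jobs); Least covered: J2, J3, J4 (3 workers)

Worker degrees (jobs they can do): W1:2, W2:3, W3:2, W4:3, W5:3
Job degrees (workers who can do it): J1:4, J2:3, J3:3, J4:3

Maximum worker degree is 3, achieved by: W2, W4, W5
Minimum job degree is 3, achieved by: J2, J3, J4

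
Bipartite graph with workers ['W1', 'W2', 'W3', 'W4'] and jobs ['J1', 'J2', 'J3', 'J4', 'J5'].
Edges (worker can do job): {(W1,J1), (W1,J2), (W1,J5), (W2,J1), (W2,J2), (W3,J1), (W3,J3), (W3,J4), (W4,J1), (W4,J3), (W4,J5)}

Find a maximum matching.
Matching: {(W1,J2), (W2,J1), (W3,J3), (W4,J5)}

Maximum matching (size 4):
  W1 → J2
  W2 → J1
  W3 → J3
  W4 → J5

Each worker is assigned to at most one job, and each job to at most one worker.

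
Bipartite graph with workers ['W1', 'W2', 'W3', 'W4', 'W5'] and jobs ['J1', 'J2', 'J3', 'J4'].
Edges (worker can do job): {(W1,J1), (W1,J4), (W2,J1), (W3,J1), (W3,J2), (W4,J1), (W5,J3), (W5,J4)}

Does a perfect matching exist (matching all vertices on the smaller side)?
Yes, perfect matching exists (size 4)

Perfect matching: {(W1,J4), (W3,J2), (W4,J1), (W5,J3)}
All 4 vertices on the smaller side are matched.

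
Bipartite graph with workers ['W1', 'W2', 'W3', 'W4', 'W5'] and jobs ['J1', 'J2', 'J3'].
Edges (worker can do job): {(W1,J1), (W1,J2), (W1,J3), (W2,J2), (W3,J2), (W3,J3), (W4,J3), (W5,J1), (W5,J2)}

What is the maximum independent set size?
Maximum independent set = 5

By König's theorem:
- Min vertex cover = Max matching = 3
- Max independent set = Total vertices - Min vertex cover
- Max independent set = 8 - 3 = 5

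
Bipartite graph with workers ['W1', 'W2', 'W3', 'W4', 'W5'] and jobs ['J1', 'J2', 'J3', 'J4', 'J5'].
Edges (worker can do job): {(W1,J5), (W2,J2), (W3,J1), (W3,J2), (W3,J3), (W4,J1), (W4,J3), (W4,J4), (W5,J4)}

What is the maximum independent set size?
Maximum independent set = 5

By König's theorem:
- Min vertex cover = Max matching = 5
- Max independent set = Total vertices - Min vertex cover
- Max independent set = 10 - 5 = 5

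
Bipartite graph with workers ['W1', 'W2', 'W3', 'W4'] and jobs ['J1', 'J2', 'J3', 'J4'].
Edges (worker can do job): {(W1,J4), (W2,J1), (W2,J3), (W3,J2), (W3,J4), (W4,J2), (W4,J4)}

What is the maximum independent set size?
Maximum independent set = 5

By König's theorem:
- Min vertex cover = Max matching = 3
- Max independent set = Total vertices - Min vertex cover
- Max independent set = 8 - 3 = 5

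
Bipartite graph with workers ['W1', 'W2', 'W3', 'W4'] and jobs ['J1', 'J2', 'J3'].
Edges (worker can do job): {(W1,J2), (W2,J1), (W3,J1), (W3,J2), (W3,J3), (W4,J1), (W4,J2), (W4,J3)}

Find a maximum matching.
Matching: {(W1,J2), (W3,J3), (W4,J1)}

Maximum matching (size 3):
  W1 → J2
  W3 → J3
  W4 → J1

Each worker is assigned to at most one job, and each job to at most one worker.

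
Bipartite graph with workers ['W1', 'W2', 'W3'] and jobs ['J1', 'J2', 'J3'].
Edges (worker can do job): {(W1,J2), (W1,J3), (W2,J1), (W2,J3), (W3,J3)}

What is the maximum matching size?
Maximum matching size = 3

Maximum matching: {(W1,J2), (W2,J1), (W3,J3)}
Size: 3

This assigns 3 workers to 3 distinct jobs.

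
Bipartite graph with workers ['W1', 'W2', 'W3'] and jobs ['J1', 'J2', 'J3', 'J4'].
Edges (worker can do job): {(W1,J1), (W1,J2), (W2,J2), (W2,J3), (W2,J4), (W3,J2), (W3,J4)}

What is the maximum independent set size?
Maximum independent set = 4

By König's theorem:
- Min vertex cover = Max matching = 3
- Max independent set = Total vertices - Min vertex cover
- Max independent set = 7 - 3 = 4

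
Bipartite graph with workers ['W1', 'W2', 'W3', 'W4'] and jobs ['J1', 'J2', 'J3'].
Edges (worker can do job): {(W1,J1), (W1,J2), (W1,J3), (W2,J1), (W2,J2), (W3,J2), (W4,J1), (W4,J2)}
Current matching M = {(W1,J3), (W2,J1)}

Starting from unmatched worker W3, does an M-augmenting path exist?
Yes: W3 → J2

An M-augmenting path alternates non-matching / matching edges, starting and ending at unmatched vertices.
Path: W3 → J2
(J2 is unmatched in M, so the path is augmenting.)
Flipping edges along this path would increase |M| from 2 to 3.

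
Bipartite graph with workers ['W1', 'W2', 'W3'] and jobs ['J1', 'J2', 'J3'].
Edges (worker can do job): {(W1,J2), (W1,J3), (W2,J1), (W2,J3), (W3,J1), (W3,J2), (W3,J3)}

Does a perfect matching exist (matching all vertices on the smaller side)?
Yes, perfect matching exists (size 3)

Perfect matching: {(W1,J3), (W2,J1), (W3,J2)}
All 3 vertices on the smaller side are matched.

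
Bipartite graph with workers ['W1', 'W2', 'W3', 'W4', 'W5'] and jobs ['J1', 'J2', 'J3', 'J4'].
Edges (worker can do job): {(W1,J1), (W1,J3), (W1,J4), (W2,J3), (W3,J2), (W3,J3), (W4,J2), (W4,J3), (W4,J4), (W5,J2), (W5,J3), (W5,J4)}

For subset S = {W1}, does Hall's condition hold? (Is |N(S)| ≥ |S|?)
Yes: |N(S)| = 3, |S| = 1

Subset S = {W1}
Neighbors N(S) = {J1, J3, J4}

|N(S)| = 3, |S| = 1
Hall's condition: |N(S)| ≥ |S| is satisfied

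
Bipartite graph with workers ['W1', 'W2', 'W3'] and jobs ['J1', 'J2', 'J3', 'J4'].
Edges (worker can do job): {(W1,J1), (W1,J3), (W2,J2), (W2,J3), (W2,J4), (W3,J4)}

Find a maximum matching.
Matching: {(W1,J3), (W2,J2), (W3,J4)}

Maximum matching (size 3):
  W1 → J3
  W2 → J2
  W3 → J4

Each worker is assigned to at most one job, and each job to at most one worker.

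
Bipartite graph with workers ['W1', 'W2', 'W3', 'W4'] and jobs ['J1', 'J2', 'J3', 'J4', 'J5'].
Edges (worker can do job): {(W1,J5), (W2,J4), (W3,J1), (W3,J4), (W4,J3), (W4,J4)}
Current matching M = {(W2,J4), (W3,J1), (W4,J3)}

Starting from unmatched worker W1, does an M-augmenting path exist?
Yes: W1 → J5

An M-augmenting path alternates non-matching / matching edges, starting and ending at unmatched vertices.
Path: W1 → J5
(J5 is unmatched in M, so the path is augmenting.)
Flipping edges along this path would increase |M| from 3 to 4.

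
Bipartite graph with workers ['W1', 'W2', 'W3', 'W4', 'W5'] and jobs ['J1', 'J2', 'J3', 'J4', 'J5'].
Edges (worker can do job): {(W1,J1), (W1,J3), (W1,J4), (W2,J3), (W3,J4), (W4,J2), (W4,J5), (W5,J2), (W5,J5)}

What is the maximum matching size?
Maximum matching size = 5

Maximum matching: {(W1,J1), (W2,J3), (W3,J4), (W4,J2), (W5,J5)}
Size: 5

This assigns 5 workers to 5 distinct jobs.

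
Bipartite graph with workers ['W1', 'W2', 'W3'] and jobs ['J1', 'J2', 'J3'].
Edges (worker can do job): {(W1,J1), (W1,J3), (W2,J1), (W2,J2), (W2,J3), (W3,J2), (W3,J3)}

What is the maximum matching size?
Maximum matching size = 3

Maximum matching: {(W1,J3), (W2,J1), (W3,J2)}
Size: 3

This assigns 3 workers to 3 distinct jobs.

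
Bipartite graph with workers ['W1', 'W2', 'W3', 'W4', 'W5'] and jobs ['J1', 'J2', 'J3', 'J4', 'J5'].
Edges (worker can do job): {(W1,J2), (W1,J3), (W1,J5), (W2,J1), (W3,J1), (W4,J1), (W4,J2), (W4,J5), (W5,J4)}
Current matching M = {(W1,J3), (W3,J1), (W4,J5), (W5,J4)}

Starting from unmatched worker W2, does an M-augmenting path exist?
No augmenting path from W2

Alternating search from W2 reaches jobs: {J1}.
Every reachable job is already matched in M, and following those matched edges back to workers exposes no further unvisited jobs.
No M-augmenting path from W2 exists.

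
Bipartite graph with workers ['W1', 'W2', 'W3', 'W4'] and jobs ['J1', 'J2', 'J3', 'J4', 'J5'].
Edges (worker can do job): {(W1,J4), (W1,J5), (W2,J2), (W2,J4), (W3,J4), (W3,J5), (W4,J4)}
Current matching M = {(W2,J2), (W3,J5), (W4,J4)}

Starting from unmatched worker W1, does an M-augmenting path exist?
No augmenting path from W1

Alternating search from W1 reaches jobs: {J4, J5}.
Every reachable job is already matched in M, and following those matched edges back to workers exposes no further unvisited jobs.
No M-augmenting path from W1 exists.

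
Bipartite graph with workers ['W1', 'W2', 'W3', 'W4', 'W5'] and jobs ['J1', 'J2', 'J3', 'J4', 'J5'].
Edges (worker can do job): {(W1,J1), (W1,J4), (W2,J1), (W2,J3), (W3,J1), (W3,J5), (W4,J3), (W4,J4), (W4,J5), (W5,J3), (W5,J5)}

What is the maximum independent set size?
Maximum independent set = 6

By König's theorem:
- Min vertex cover = Max matching = 4
- Max independent set = Total vertices - Min vertex cover
- Max independent set = 10 - 4 = 6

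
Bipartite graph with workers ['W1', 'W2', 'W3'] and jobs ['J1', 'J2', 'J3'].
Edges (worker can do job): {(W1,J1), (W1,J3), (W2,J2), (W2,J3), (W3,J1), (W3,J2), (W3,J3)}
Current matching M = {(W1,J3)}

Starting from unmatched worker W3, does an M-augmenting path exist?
Yes: W3 → J2

An M-augmenting path alternates non-matching / matching edges, starting and ending at unmatched vertices.
Path: W3 → J2
(J2 is unmatched in M, so the path is augmenting.)
Flipping edges along this path would increase |M| from 1 to 2.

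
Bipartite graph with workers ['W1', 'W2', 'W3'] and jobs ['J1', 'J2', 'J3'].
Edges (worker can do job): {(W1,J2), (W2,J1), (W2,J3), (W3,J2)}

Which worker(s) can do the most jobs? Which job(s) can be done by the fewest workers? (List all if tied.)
Most versatile: W2 (2 jobs); Least covered: J1, J3 (1 workers)

Worker degrees (jobs they can do): W1:1, W2:2, W3:1
Job degrees (workers who can do it): J1:1, J2:2, J3:1

Maximum worker degree is 2, achieved by: W2
Minimum job degree is 1, achieved by: J1, J3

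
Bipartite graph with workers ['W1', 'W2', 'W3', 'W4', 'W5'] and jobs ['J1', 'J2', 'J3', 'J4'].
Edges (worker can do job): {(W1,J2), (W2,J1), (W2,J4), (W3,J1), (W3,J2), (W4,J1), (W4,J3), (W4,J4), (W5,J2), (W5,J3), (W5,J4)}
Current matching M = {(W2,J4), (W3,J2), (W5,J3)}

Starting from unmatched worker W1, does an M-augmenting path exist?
Yes: W1 → J2 → W3 → J1

An M-augmenting path alternates non-matching / matching edges, starting and ending at unmatched vertices.
Path: W1 → J2 → W3 → J1
(J1 is unmatched in M, so the path is augmenting.)
Flipping edges along this path would increase |M| from 3 to 4.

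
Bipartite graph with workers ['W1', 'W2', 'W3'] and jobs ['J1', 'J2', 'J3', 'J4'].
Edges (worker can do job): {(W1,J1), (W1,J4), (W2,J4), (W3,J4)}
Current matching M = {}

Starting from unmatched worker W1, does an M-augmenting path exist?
Yes: W1 → J4

An M-augmenting path alternates non-matching / matching edges, starting and ending at unmatched vertices.
Path: W1 → J4
(J4 is unmatched in M, so the path is augmenting.)
Flipping edges along this path would increase |M| from 0 to 1.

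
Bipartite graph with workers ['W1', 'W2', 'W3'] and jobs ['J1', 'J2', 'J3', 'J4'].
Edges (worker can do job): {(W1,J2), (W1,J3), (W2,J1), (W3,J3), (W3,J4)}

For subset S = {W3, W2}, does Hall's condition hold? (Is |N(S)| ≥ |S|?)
Yes: |N(S)| = 3, |S| = 2

Subset S = {W3, W2}
Neighbors N(S) = {J1, J3, J4}

|N(S)| = 3, |S| = 2
Hall's condition: |N(S)| ≥ |S| is satisfied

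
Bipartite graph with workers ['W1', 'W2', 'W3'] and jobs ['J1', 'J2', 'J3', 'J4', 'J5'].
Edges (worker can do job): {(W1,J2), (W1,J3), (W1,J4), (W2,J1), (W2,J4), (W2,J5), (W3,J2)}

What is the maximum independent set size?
Maximum independent set = 5

By König's theorem:
- Min vertex cover = Max matching = 3
- Max independent set = Total vertices - Min vertex cover
- Max independent set = 8 - 3 = 5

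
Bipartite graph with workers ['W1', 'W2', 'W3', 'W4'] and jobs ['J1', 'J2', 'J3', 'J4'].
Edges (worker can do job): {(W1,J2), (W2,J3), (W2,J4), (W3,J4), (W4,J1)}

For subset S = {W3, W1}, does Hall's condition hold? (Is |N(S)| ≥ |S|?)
Yes: |N(S)| = 2, |S| = 2

Subset S = {W3, W1}
Neighbors N(S) = {J2, J4}

|N(S)| = 2, |S| = 2
Hall's condition: |N(S)| ≥ |S| is satisfied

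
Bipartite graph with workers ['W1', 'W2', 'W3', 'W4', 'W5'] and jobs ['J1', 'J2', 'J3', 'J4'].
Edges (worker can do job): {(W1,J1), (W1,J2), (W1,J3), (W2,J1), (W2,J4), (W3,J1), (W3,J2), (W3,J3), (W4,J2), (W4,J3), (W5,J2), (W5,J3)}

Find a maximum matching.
Matching: {(W1,J1), (W2,J4), (W3,J3), (W5,J2)}

Maximum matching (size 4):
  W1 → J1
  W2 → J4
  W3 → J3
  W5 → J2

Each worker is assigned to at most one job, and each job to at most one worker.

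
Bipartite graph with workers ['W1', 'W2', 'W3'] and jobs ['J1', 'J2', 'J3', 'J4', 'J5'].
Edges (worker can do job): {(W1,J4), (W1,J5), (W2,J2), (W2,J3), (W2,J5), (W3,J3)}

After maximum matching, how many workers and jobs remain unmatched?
Unmatched: 0 workers, 2 jobs

Maximum matching size: 3
Workers: 3 total, 3 matched, 0 unmatched
Jobs: 5 total, 3 matched, 2 unmatched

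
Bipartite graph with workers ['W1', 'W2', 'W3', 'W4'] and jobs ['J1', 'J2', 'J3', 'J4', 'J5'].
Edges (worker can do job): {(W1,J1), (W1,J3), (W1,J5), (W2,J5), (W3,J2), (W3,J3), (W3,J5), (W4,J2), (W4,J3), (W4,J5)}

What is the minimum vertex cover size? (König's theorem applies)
Minimum vertex cover size = 4

By König's theorem: in bipartite graphs,
min vertex cover = max matching = 4

Maximum matching has size 4, so minimum vertex cover also has size 4.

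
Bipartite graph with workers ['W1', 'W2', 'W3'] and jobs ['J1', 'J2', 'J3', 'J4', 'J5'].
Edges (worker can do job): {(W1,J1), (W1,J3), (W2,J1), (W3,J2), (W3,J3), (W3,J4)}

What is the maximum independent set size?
Maximum independent set = 5

By König's theorem:
- Min vertex cover = Max matching = 3
- Max independent set = Total vertices - Min vertex cover
- Max independent set = 8 - 3 = 5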